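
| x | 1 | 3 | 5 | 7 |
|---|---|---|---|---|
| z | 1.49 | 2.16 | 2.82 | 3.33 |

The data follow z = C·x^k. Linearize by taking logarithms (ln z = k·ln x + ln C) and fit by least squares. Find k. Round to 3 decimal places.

k = 0.410

Taking logs, ln z = k·ln x + ln C, so regress ln z on ln x.
Σln x = 4.6540, Σ(ln x)² = 7.5838, Σln z = 3.4086, Σln x·ln z = 4.8555.
Equations: 7.5838·k + 4.6540·ln C = 4.8555;  4.6540·k + 4·ln C = 3.4086.
Slope k = (n·Σln x·ln z − Σln x·Σln z)/(n·Σ(ln x)² − (Σln x)²) = (4·4.8555 − 4.6540·3.4086)/8.6759 = 0.41016; ln C = (Σln z − k·Σln x)/n = 0.37493.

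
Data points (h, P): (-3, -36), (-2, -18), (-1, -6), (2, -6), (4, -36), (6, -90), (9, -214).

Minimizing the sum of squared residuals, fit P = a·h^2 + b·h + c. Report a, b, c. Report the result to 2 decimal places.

a = -2.97, b = 2.94, c = -0.27

Normal-equation sums: Σh^2·h^2 = 8227, Σh^2·h = 981, Σh^2 = 151, Σh·h = 151, Σh = 15, Σ1 = 7.
Moment sums: Σh^2·P = -21576, Σh·P = -2472, ΣP = -406.
Normal equations: [[8227, 981, 151]; [981, 151, 15]; [151, 15, 7]]·[a, b, c]ᵀ = [-21576, -2472, -406]ᵀ.
Solving the 3×3 system (Gaussian elimination) gives a = -63311/21333, b = 20885/7111, c = -5866/21333.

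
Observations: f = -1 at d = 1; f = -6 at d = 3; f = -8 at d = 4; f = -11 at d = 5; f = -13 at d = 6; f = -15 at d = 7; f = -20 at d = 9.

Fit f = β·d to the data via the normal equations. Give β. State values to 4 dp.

β = -2.1613

Compute the Gram sums: Σd·d = 217.
Right-hand side: Σd·f = -469.
MᵀM·[β]ᵀ = Mᵀf becomes [[217]]·[β]ᵀ = [-469]ᵀ.
Hence β = -469 / 217 ≈ -2.16129.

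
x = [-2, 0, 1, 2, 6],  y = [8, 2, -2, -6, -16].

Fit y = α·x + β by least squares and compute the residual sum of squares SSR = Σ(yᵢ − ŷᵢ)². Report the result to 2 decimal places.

SSR = 3.18

With design matrix M, MᵀM = [[45, 7]; [7, 5]] and Mᵀy = [-126, -14]ᵀ.
Δ = 45·5 − 7² = 176.
α = ((-126)·5 − 7·(-14))/176 = -133/44; β = (45·(-14) − 7·(-126))/176 = 63/44.
Residuals: 23/44, 25/44, -9/22, -61/44, 31/44; SSR = 35/11.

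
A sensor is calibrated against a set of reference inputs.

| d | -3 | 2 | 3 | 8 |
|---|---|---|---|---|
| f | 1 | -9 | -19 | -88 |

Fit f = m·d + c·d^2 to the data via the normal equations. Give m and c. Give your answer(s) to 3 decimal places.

Setting ∂/∂m … = 0 gives: 86·m + 520·c = -782;  520·m + 4274·c = -5830.
(Σd·d = 86, Σd·d^2 = 520, Σd^2·d^2 = 4274, Σd·f = -782, Σd^2·f = -5830.)
Eliminating c: 4274·(row 1) − 520·(row 2) gives 97164·m = 4274·(-782) − 520·(-5830) = -310668, so m = -25889/8097.
Then c = ((-5830) − 520·(-25889/8097))/4274 = -7895/8097.

m = -3.197, c = -0.975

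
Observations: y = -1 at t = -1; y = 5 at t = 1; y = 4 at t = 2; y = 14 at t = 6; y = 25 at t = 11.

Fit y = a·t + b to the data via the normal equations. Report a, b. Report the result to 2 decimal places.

a = 2.14, b = 1.26

The normal system XᵀX·[a, b]ᵀ = Xᵀy is [[163, 19]; [19, 5]]·[a, b]ᵀ = [373, 47]ᵀ.
Eliminating b: 5·(row 1) − 19·(row 2) gives 454·a = 5·373 − 19·47 = 972, so a = 486/227.
Then b = (47 − 19·(486/227))/5 = 287/227.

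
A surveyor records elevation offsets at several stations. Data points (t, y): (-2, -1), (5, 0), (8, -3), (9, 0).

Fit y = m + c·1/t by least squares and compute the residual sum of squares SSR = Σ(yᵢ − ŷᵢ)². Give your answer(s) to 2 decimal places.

SSR = 5.99

Normal-equation sums: Σ1 = 4, Σ1/t = -23/360, Σ1/t·1/t = 41209/129600.
Right-hand side: Σy = -4, Σ1/t·y = 1/8.
Determinant 4·(41209/129600) − (-23/360)² = 54769/43200.
m = ((-4)·(41209/129600) − (-23/360)·(1/8))/(54769/43200) = -14891/14937; c = (4·(1/8) − (-23/360)·(-4))/(54769/43200) = 960/4979.
Residuals: 1394/14937, 14315/14937, -30280/14937, 4857/4979; SSR = 89446/14937.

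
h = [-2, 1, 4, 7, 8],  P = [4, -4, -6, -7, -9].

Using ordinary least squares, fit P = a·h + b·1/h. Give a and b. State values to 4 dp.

a = -1.0507, b = -3.2417

Entries of AᵀA: Σh·h = 134, Σh·1/h = 5, Σ1/h·1/h = 4229/3136.
And Σh·P = -157, Σ1/h·P = -77/8.
Δ = 134·(4229/3136) − 5² = 244143/1568.
a = ((-157)·(4229/3136) − 5·(-77/8))/(244143/1568) = -171011/162762; b = (134·(-77/8) − 5·(-157))/(244143/1568) = -263816/81381.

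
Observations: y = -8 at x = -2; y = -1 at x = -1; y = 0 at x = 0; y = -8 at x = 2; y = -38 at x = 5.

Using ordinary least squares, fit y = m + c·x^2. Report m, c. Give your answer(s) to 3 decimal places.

m = -0.787, c = -1.502

The normal system AᵀA·[m, c]ᵀ = Aᵀy is [[5, 34]; [34, 658]]·[m, c]ᵀ = [-55, -1015]ᵀ.
Δ = 5·658 − 34² = 2134.
m = ((-55)·658 − 34·(-1015))/2134 = -840/1067; c = (5·(-1015) − 34·(-55))/2134 = -3205/2134.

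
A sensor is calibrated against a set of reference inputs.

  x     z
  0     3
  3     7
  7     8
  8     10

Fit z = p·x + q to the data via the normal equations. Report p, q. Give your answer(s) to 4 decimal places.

Compute the Gram sums: Σx·x = 122, Σx = 18, Σ1 = 4.
Moment sums: Σx·z = 157, Σz = 28.
AᵀA·[p, q]ᵀ = Aᵀz becomes [[122, 18]; [18, 4]]·[p, q]ᵀ = [157, 28]ᵀ.
det = 122·4 − 18² = 164.
p = (157·4 − 18·28)/164 = 31/41; q = (122·28 − 18·157)/164 = 295/82.

p = 0.7561, q = 3.5976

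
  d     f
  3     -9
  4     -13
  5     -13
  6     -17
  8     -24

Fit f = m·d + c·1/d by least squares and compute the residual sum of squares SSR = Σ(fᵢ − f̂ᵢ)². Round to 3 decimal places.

The normal system XᵀX·[m, c]ᵀ = Xᵀf is [[150, 5]; [5, 3701/14400]]·[m, c]ᵀ = [-438, -881/60]ᵀ.
Eliminating c: (3701/14400)·(row 1) − 5·(row 2) gives (1301/96)·m = (3701/14400)·(-438) − 5·(-881/60) = -93973/2400, so m = -93973/32525.
Then c = ((-881/60) − 5·(-93973/32525))/(3701/14400) = -1200/1301.
Residuals: -806/32525, -39433/32525, 10608/6505, 15913/32525, -25066/32525; SSR = 161426/32525.

SSR = 4.963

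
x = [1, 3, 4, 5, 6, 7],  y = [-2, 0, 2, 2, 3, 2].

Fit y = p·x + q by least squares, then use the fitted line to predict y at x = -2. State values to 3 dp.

ŷ = -3.629

From the data, Σx·x = 136, Σx = 26, Σ1 = 6.
And Σx·y = 48, Σy = 7.
Eliminating q: 6·(row 1) − 26·(row 2) gives 140·p = 6·48 − 26·7 = 106, so p = 53/70.
Then q = (7 − 26·(53/70))/6 = -74/35.
At x = -2: ŷ = (53/70)·(-2) + (-74/35)·(1) = -127/35.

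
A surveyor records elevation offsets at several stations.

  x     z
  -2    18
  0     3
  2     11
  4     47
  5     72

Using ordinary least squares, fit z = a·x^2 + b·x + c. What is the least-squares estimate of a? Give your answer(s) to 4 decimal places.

a = 3.1084

Sums needed: Σx^2·x^2 = 913, Σx^2·x = 189, Σx^2 = 49, Σx·x = 49, Σx = 9, Σ1 = 5.
Moment sums: Σx^2·z = 2668, Σx·z = 534, Σz = 151.
AᵀA·[a, b, c]ᵀ = Aᵀz becomes [[913, 189, 49]; [189, 49, 9]; [49, 9, 5]]·[a, b, c]ᵀ = [2668, 534, 151]ᵀ.
Solving the 3×3 system (Gaussian elimination) gives a = 15679/5044, b = -7863/5044, c = 3207/1261.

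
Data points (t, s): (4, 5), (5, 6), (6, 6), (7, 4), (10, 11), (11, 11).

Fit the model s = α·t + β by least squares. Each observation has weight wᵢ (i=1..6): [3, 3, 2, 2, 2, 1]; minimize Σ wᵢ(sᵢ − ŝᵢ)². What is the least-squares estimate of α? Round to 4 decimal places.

Entries of XᵀWX: Σwᵢ·t·t = 614, Σwᵢ·t = 84, Σwᵢ·1 = 13.
And Σwᵢ·t·s = 619, Σwᵢ·s = 86.
So XᵀWX·[α, β]ᵀ = XᵀWs: [[614, 84]; [84, 13]]·[α, β]ᵀ = [619, 86]ᵀ.
det = 614·13 − 84² = 926.
α = (619·13 − 84·86)/926 = 823/926; β = (614·86 − 84·619)/926 = 404/463.

α = 0.8888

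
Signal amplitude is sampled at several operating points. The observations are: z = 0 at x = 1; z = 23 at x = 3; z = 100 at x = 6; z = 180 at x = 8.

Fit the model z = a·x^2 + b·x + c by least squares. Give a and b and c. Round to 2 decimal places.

Compute the Gram sums: Σx^2·x^2 = 5474, Σx^2·x = 756, Σx^2 = 110, Σx·x = 110, Σx = 18, Σ1 = 4.
Moment sums: Σx^2·z = 15327, Σx·z = 2109, Σz = 303.
AᵀA·[a, b, c]ᵀ = Aᵀz becomes [[5474, 756, 110]; [756, 110, 18]; [110, 18, 4]]·[a, b, c]ᵀ = [15327, 2109, 303]ᵀ.
Inverting the 3×3 Gram matrix, [a, b, c]ᵀ = [57/20, 33/580, -1671/580]ᵀ.

a = 2.85, b = 0.06, c = -2.88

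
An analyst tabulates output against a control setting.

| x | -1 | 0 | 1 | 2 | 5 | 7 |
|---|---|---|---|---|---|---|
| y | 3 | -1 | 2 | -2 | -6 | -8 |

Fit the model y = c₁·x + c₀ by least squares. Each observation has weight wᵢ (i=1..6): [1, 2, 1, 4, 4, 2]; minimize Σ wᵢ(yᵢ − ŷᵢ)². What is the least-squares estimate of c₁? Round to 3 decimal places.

c₁ = -1.267

From the data, Σwᵢ·x·x = 216, Σwᵢ·x = 42, Σwᵢ·1 = 14.
And Σwᵢ·x·y = -249, Σwᵢ·y = -45.
So AᵀWA·[c₁, c₀]ᵀ = AᵀWy: [[216, 42]; [42, 14]]·[c₁, c₀]ᵀ = [-249, -45]ᵀ.
Determinant 216·14 − 42² = 1260.
c₁ = ((-249)·14 − 42·(-45))/1260 = -19/15; c₀ = (216·(-45) − 42·(-249))/1260 = 41/70.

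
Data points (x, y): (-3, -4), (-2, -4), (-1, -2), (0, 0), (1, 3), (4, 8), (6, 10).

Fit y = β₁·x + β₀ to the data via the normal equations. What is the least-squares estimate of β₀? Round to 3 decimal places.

Compute the Gram sums: Σx·x = 67, Σx = 5, Σ1 = 7.
And Σx·y = 117, Σy = 11.
So AᵀA·[β₁, β₀]ᵀ = Aᵀy: [[67, 5]; [5, 7]]·[β₁, β₀]ᵀ = [117, 11]ᵀ.
Eliminating β₀: 7·(row 1) − 5·(row 2) gives 444·β₁ = 7·117 − 5·11 = 764, so β₁ = 191/111.
Then β₀ = (11 − 5·(191/111))/7 = 38/111.

β₀ = 0.342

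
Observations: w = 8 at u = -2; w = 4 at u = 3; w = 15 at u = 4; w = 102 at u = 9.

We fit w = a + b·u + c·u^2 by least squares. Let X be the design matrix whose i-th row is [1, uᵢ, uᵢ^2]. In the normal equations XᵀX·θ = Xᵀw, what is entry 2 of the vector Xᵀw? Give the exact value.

Entry 2 ↔ basis u, so (Xᵀw)_{2} = Σᵢ (u)·wᵢ = (-2)·(8) + (3)·(4) + (4)·(15) + (9)·(102) = 974.

974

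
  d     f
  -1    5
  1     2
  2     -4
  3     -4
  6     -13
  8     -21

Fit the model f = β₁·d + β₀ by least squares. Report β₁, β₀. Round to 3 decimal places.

β₁ = -2.884, β₀ = 3.301

From the data, Σd·d = 115, Σd = 19, Σ1 = 6.
Moment sums: Σd·f = -269, Σf = -35.
Δ = 115·6 − 19² = 329.
β₁ = ((-269)·6 − 19·(-35))/329 = -949/329; β₀ = (115·(-35) − 19·(-269))/329 = 1086/329.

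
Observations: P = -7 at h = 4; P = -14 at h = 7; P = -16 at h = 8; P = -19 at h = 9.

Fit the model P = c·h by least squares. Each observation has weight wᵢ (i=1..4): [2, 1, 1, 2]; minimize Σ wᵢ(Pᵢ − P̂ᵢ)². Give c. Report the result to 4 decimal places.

Sums needed: Σwᵢ·h·h = 307.
Moment sums: Σwᵢ·h·P = -624.
Normal equations: [[307]]·[c]ᵀ = [-624]ᵀ.
c = (-624)/307 = -2.03257.

c = -2.0326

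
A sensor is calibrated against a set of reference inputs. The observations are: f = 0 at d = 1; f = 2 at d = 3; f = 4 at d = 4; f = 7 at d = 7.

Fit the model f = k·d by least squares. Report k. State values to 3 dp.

Compute the Gram sums: Σd·d = 75.
For Xᵀf: Σd·f = 71.
So XᵀX·[k]ᵀ = Xᵀf: [[75]]·[k]ᵀ = [71]ᵀ.
k = 71/75 = 0.946667.

k = 0.947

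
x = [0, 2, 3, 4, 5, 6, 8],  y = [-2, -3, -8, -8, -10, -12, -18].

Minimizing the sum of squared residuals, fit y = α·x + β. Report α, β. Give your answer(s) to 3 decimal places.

α = -2.000, β = -0.714

The normal equations are: 154·α + 28·β = -328;  28·α + 7·β = -61.
det = 154·7 − 28² = 294.
α = ((-328)·7 − 28·(-61))/294 = -2; β = (154·(-61) − 28·(-328))/294 = -5/7.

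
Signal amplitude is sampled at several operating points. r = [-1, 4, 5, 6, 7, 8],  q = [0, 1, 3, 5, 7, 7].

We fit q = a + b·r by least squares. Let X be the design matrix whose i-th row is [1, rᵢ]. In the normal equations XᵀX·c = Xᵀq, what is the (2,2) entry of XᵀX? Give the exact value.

Row 2 ↔ basis r, column 2 ↔ basis r, so (XᵀX)_{2,2} = Σᵢ (r)·(r) = (-1)·(-1) + (4)·(4) + (5)·(5) + (6)·(6) + (7)·(7) + (8)·(8) = 191.

191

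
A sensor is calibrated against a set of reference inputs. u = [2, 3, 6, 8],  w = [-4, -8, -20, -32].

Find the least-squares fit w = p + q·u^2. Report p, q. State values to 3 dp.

The normal equations are: 4·p + 113·q = -64;  113·p + 5489·q = -2856.
Eliminating q: 5489·(row 1) − 113·(row 2) gives 9187·p = 5489·(-64) − 113·(-2856) = -28568, so p = -28568/9187.
Then q = ((-2856) − 113·(-28568/9187))/5489 = -4192/9187.

p = -3.110, q = -0.456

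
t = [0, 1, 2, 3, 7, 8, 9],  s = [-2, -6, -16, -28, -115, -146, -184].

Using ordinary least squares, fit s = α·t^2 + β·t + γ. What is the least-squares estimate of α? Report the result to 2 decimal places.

α = -1.94

Sums needed: Σt^2·t^2 = 13156, Σt^2·t = 1620, Σt^2 = 208, Σt·t = 208, Σt = 30, Σ1 = 7.
Moment sums: Σt^2·s = -30205, Σt·s = -3751, Σs = -497.
AᵀA·[α, β, γ]ᵀ = Aᵀs becomes [[13156, 1620, 208]; [1620, 208, 30]; [208, 30, 7]]·[α, β, γ]ᵀ = [-30205, -3751, -497]ᵀ.
Inverting the 3×3 Gram matrix, [α, β, γ]ᵀ = [-9871/5082, -8781/3388, -11063/5082]ᵀ.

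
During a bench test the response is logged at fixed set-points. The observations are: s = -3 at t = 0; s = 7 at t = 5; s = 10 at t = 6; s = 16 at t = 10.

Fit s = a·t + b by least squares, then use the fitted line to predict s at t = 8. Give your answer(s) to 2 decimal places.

From the data, Σt·t = 161, Σt = 21, Σ1 = 4.
Right-hand side: Σt·s = 255, Σs = 30.
XᵀX·[a, b]ᵀ = Xᵀs becomes [[161, 21]; [21, 4]]·[a, b]ᵀ = [255, 30]ᵀ.
Δ = 161·4 − 21² = 203.
a = (255·4 − 21·30)/203 = 390/203; b = (161·30 − 21·255)/203 = -75/29.
At t = 8: ŝ = (390/203)·(8) + (-75/29)·(1) = 2595/203.

ŝ = 12.78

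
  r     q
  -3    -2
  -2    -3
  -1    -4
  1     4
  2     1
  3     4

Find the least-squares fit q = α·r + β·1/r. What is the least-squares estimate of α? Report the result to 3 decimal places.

Entries of XᵀX: Σr·r = 28, Σr·1/r = 6, Σ1/r·1/r = 49/18.
Right-hand side: Σr·q = 34, Σ1/r·q = 12.
XᵀX·[α, β]ᵀ = Xᵀq becomes [[28, 6]; [6, 49/18]]·[α, β]ᵀ = [34, 12]ᵀ.
det = 28·(49/18) − 6² = 362/9.
α = (34·(49/18) − 6·12)/(362/9) = 185/362; β = (28·12 − 6·34)/(362/9) = 594/181.

α = 0.511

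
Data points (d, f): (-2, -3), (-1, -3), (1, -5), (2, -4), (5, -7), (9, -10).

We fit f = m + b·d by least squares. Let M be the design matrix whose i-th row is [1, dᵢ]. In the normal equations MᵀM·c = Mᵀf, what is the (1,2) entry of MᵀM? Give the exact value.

Row 1 ↔ basis 1, column 2 ↔ basis d, so (MᵀM)_{1,2} = Σᵢ d = (1)·(-2) + (1)·(-1) + (1)·(1) + (1)·(2) + (1)·(5) + (1)·(9) = 14.

14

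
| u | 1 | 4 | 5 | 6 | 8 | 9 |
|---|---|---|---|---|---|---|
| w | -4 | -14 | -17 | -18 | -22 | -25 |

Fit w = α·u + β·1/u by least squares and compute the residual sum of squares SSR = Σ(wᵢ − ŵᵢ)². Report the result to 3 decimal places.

SSR = 12.626

Entries of AᵀA: Σu·u = 223, Σu·1/u = 6, Σ1/u·1/u = 150109/129600.
For Aᵀw: Σu·w = -654, Σ1/u·w = -3497/180.
Normal equations: [[223, 6]; [6, 150109/129600]]·[α, β]ᵀ = [-654, -3497/180]ᵀ.
det = 223·(150109/129600) − 6² = 28808707/129600.
α = ((-654)·(150109/129600) − 6·(-3497/180))/(28808707/129600) = -83064246/28808707; β = (223·(-3497/180) − 6·(-654))/(28808707/129600) = -52927920/28808707.
Residuals: 20757338/28808707, -57832934/28808707, -63841205/28808707, -11349930/28808707, 37338404/28808707, 33241419/28808707; SSR = 363750586/28808707.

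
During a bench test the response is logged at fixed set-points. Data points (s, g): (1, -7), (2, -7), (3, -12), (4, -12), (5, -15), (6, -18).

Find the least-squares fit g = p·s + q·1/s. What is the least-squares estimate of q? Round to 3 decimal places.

q = -4.117

Forming MᵀM = [[91, 6]; [6, 5369/3600]] and Mᵀg = [-288, -47/2]ᵀ gives MᵀM·[p, q]ᵀ = Mᵀg.
Eliminating q: (5369/3600)·(row 1) − 6·(row 2) gives (358979/3600)·p = (5369/3600)·(-288) − 6·(-47/2) = -7213/25, so p = -1038672/358979.
Then q = ((-47/2) − 6·(-1038672/358979))/(5369/3600) = -1477800/358979.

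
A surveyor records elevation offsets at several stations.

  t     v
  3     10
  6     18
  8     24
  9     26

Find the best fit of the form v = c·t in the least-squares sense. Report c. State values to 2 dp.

c = 2.97

Forming AᵀA = [[190]] and Aᵀv = [564]ᵀ gives AᵀA·[c]ᵀ = Aᵀv.
Hence c = 564 / 190 ≈ 2.96842.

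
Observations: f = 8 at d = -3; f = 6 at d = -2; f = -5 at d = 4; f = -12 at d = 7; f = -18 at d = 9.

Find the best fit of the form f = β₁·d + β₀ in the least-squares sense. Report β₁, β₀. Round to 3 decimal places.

β₁ = -2.096, β₀ = 2.089

The normal system MᵀM·[β₁, β₀]ᵀ = Mᵀf is [[159, 15]; [15, 5]]·[β₁, β₀]ᵀ = [-302, -21]ᵀ.
Determinant 159·5 − 15² = 570.
β₁ = ((-302)·5 − 15·(-21))/570 = -239/114; β₀ = (159·(-21) − 15·(-302))/570 = 397/190.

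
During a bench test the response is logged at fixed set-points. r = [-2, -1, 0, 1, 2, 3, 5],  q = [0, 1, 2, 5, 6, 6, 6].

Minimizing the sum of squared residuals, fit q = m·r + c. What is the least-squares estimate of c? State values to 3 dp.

c = 2.590

Compute the Gram sums: Σr·r = 44, Σr = 8, Σ1 = 7.
Moment sums: Σr·q = 64, Σq = 26.
So MᵀM·[m, c]ᵀ = Mᵀq: [[44, 8]; [8, 7]]·[m, c]ᵀ = [64, 26]ᵀ.
Eliminating c: 7·(row 1) − 8·(row 2) gives 244·m = 7·64 − 8·26 = 240, so m = 60/61.
Then c = (26 − 8·(60/61))/7 = 158/61.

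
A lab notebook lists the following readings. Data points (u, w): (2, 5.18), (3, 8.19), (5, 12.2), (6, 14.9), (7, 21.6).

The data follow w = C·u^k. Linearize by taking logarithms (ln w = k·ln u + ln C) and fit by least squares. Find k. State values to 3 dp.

k = 1.044

Let Y = ln w. Fitting Y = k·ln u + ln C by least squares:
AᵀA = [[11.2747, 7.1389]; [7.1389, 5]], rhs = [18.2957, 12.0232]ᵀ  (here Σln u = 7.1389, Σ(ln u)² = 11.2747, Σln w = 12.0232, Σln u·ln w = 18.2957).
Slope k = (n·Σln u·ln w − Σln u·Σln w)/(n·Σ(ln u)² − (Σln u)²) = (5·18.2957 − 7.1389·12.0232)/5.4099 = 1.04368; ln C = (Σln w − k·Σln u)/n = 0.91450.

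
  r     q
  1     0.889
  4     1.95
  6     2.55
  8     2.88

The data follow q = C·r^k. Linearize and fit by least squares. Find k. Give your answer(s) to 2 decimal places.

Linearized form: ln q = k·ln r + ln C. From the 4 transformed points,
Sums: Σln r = 5.2575, Σ(ln r)² = 9.4563, Σln q = 2.5441, Σln r·ln q = 4.8027.
Normal system: [[9.4563, 5.2575]; [5.2575, 4]]·[k, ln C]ᵀ = [4.8027, 2.5441]ᵀ.
Solving (det = 10.1839): k = 0.57300, ln C = -0.11712.

k = 0.57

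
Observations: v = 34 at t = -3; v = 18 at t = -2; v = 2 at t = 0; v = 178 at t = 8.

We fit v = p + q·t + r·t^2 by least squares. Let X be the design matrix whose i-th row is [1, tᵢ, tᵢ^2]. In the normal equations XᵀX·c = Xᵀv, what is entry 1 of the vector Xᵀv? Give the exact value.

Entry 1 ↔ basis 1, so (Xᵀv)_{1} = Σᵢ vᵢ = (1)·(34) + (1)·(18) + (1)·(2) + (1)·(178) = 232.

232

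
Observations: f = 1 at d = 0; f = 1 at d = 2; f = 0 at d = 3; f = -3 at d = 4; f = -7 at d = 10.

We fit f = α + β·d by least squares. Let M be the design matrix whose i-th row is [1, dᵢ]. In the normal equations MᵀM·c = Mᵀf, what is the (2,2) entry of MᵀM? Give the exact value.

Row 2 ↔ basis d, column 2 ↔ basis d, so (MᵀM)_{2,2} = Σᵢ (d)·(d) = (0)·(0) + (2)·(2) + (3)·(3) + (4)·(4) + (10)·(10) = 129.

129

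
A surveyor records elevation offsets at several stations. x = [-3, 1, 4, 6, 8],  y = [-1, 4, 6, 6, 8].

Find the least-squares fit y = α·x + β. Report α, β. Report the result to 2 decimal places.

α = 0.77, β = 2.14

Normal-equation sums: Σx·x = 126, Σx = 16, Σ1 = 5.
Right-hand side: Σx·y = 131, Σy = 23.
Normal equations: [[126, 16]; [16, 5]]·[α, β]ᵀ = [131, 23]ᵀ.
det = 126·5 − 16² = 374.
α = (131·5 − 16·23)/374 = 287/374; β = (126·23 − 16·131)/374 = 401/187.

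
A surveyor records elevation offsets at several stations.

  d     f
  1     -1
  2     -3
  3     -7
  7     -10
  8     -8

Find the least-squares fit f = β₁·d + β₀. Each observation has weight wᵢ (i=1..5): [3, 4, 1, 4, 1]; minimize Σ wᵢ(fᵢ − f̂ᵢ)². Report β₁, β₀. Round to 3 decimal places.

The normal system MᵀWM·[β₁, β₀]ᵀ = MᵀWf is [[288, 50]; [50, 13]]·[β₁, β₀]ᵀ = [-392, -70]ᵀ.
Determinant 288·13 − 50² = 1244.
β₁ = ((-392)·13 − 50·(-70))/1244 = -399/311; β₀ = (288·(-70) − 50·(-392))/1244 = -140/311.

β₁ = -1.283, β₀ = -0.450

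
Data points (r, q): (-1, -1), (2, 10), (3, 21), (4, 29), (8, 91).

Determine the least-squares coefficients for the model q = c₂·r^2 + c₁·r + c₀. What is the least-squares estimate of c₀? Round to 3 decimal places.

Forming MᵀM = [[4450, 610, 94]; [610, 94, 16]; [94, 16, 5]] and Mᵀq = [6516, 928, 150]ᵀ gives MᵀM·[c₂, c₁, c₀]ᵀ = Mᵀq.
Row-reducing yields c₂ = 439/429, c₁ = 1319/429, c₀ = 12/13.

c₀ = 0.923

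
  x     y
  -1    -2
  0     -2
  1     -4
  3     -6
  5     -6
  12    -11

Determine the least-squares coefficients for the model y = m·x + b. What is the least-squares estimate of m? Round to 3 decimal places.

AᵀA·[m, b]ᵀ = Aᵀy reads: 180·m + 20·b = -182;  20·m + 6·b = -31.
Eliminating b: 6·(row 1) − 20·(row 2) gives 680·m = 6·(-182) − 20·(-31) = -472, so m = -59/85.
Then b = ((-31) − 20·(-59/85))/6 = -97/34.

m = -0.694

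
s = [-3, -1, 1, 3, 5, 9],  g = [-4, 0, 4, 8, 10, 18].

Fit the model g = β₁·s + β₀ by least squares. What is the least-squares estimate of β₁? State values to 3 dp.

β₁ = 1.800

Compute the Gram sums: Σs·s = 126, Σs = 14, Σ1 = 6.
For Mᵀg: Σs·g = 252, Σg = 36.
MᵀM·[β₁, β₀]ᵀ = Mᵀg becomes [[126, 14]; [14, 6]]·[β₁, β₀]ᵀ = [252, 36]ᵀ.
Eliminating β₀: 6·(row 1) − 14·(row 2) gives 560·β₁ = 6·252 − 14·36 = 1008, so β₁ = 9/5.
Then β₀ = (36 − 14·(9/5))/6 = 9/5.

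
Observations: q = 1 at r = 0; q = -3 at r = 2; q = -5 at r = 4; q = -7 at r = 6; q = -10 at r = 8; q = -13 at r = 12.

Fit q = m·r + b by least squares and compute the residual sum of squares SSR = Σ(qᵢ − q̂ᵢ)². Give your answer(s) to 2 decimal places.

SSR = 2.93

Entries of XᵀX: Σr·r = 264, Σr = 32, Σ1 = 6.
And Σr·q = -304, Σq = -37.
Eliminating b: 6·(row 1) − 32·(row 2) gives 560·m = 6·(-304) − 32·(-37) = -640, so m = -8/7.
Then b = ((-37) − 32·(-8/7))/6 = -1/14.
Residuals: 15/14, -9/14, -5/14, -1/14, -11/14, 11/14; SSR = 41/14.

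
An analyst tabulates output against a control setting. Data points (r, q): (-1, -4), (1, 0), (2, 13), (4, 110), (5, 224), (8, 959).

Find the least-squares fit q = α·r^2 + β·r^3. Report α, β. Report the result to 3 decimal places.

Normal-equation sums: Σr^2·r^2 = 4995, Σr^2·r^3 = 36949, Σr^3·r^3 = 281931.
For Aᵀq: Σr^2·q = 68784, Σr^3·q = 526156.
So AᵀA·[α, β]ᵀ = Aᵀq: [[4995, 36949]; [36949, 281931]]·[α, β]ᵀ = [68784, 526156]ᵀ.
Eliminating β: 281931·(row 1) − 36949·(row 2) gives 43016744·α = 281931·68784 − 36949·526156 = -48596140, so α = -12149035/10754186.
Then β = (526156 − 36949·(-12149035/10754186))/281931 = 21662301/10754186.

α = -1.130, β = 2.014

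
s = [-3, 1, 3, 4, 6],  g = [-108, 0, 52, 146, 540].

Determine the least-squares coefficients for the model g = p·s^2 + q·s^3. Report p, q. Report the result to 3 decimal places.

p = -2.993, q = 3.000

Compute the Gram sums: Σs^2·s^2 = 1715, Σs^2·s^3 = 8801, Σs^3·s^3 = 52211.
And Σs^2·g = 21272, Σs^3·g = 130304.
Normal equations: [[1715, 8801]; [8801, 52211]]·[p, q]ᵀ = [21272, 130304]ᵀ.
det = 1715·52211 − 8801² = 12084264.
p = (21272·52211 − 8801·130304)/12084264 = -1507213/503511; q = (1715·130304 − 8801·21272)/12084264 = 1510687/503511.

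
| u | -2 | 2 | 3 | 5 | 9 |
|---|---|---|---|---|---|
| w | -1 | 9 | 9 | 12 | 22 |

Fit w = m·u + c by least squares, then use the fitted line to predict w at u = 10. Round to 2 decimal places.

ŵ = 23.52

Normal-equation sums: Σu·u = 123, Σu = 17, Σ1 = 5.
And Σu·w = 305, Σw = 51.
Normal equations: [[123, 17]; [17, 5]]·[m, c]ᵀ = [305, 51]ᵀ.
det = 123·5 − 17² = 326.
m = (305·5 − 17·51)/326 = 329/163; c = (123·51 − 17·305)/326 = 544/163.
At u = 10: ŵ = (329/163)·(10) + (544/163)·(1) = 3834/163.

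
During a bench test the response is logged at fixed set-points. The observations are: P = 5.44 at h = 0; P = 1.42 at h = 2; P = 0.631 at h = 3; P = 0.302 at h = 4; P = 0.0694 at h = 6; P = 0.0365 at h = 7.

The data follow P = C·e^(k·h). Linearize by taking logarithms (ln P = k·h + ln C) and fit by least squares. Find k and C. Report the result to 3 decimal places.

Taking logs, ln P = k·h + ln C, so regress ln P on h.
AᵀA = [[114.0000, 22.0000]; [22.0000, 6]], rhs = [-44.6497, -5.5917]ᵀ  (here Σh = 22.0000, Σ(h)² = 114.0000, Σln P = -5.5917, Σh·ln P = -44.6497).
Slope k = (n·Σh·ln P − Σh·Σln P)/(n·Σ(h)² − (Σh)²) = (6·-44.6497 − 22.0000·-5.5917)/200.0000 = -0.72441; ln C = (Σln P − k·Σh)/n = 1.72422, so C = exp(1.72422) = 5.60815.

k = -0.724, C = 5.608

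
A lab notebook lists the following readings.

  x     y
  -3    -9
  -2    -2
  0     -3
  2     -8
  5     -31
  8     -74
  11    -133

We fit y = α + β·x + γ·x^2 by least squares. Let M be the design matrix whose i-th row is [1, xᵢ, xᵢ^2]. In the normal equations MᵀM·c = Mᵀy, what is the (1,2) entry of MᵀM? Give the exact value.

21

Row 1 ↔ basis 1, column 2 ↔ basis x, so (MᵀM)_{1,2} = Σᵢ x = (1)·(-3) + (1)·(-2) + (1)·(0) + (1)·(2) + (1)·(5) + (1)·(8) + (1)·(11) = 21.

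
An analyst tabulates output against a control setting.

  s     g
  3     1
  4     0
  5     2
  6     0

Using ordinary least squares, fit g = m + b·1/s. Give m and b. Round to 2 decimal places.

Forming XᵀX = [[4, 19/20]; [19/20, 869/3600]] and Xᵀg = [3, 11/15]ᵀ gives XᵀX·[m, b]ᵀ = Xᵀg.
Eliminating b: (869/3600)·(row 1) − (19/20)·(row 2) gives (227/3600)·m = (869/3600)·3 − (19/20)·(11/15) = 11/400, so m = 99/227.
Then b = ((11/15) − (19/20)·(99/227))/(869/3600) = 300/227.

m = 0.44, b = 1.32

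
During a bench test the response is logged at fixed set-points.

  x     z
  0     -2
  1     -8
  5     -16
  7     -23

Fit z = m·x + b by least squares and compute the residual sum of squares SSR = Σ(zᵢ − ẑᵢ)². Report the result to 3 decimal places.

SSR = 6.794

Sums needed: Σx·x = 75, Σx = 13, Σ1 = 4.
Right-hand side: Σx·z = -249, Σz = -49.
Normal equations: [[75, 13]; [13, 4]]·[m, b]ᵀ = [-249, -49]ᵀ.
Δ = 75·4 − 13² = 131.
m = ((-249)·4 − 13·(-49))/131 = -359/131; b = (75·(-49) − 13·(-249))/131 = -438/131.
Residuals: 176/131, -251/131, 137/131, -62/131; SSR = 890/131.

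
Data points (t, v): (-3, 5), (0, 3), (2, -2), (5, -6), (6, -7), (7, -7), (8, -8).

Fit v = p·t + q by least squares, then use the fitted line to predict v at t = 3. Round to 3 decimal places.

v̂ = -2.409

From the data, Σt·t = 187, Σt = 25, Σ1 = 7.
And Σt·v = -204, Σv = -22.
So AᵀA·[p, q]ᵀ = Aᵀv: [[187, 25]; [25, 7]]·[p, q]ᵀ = [-204, -22]ᵀ.
det = 187·7 − 25² = 684.
p = ((-204)·7 − 25·(-22))/684 = -439/342; q = (187·(-22) − 25·(-204))/684 = 493/342.
At t = 3: v̂ = (-439/342)·(3) + (493/342)·(1) = -412/171.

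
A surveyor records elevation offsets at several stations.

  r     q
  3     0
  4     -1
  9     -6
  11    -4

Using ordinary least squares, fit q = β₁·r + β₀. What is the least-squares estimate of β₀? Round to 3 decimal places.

β₀ = 1.436

From the data, Σr·r = 227, Σr = 27, Σ1 = 4.
Right-hand side: Σr·q = -102, Σq = -11.
So AᵀA·[β₁, β₀]ᵀ = Aᵀq: [[227, 27]; [27, 4]]·[β₁, β₀]ᵀ = [-102, -11]ᵀ.
Δ = 227·4 − 27² = 179.
β₁ = ((-102)·4 − 27·(-11))/179 = -111/179; β₀ = (227·(-11) − 27·(-102))/179 = 257/179.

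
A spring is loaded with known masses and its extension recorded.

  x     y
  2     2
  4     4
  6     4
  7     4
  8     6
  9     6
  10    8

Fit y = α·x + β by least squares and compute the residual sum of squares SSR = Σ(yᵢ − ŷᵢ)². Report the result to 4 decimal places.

Forming AᵀA = [[350, 46]; [46, 7]] and Aᵀy = [254, 34]ᵀ gives AᵀA·[α, β]ᵀ = Aᵀy.
Eliminating β: 7·(row 1) − 46·(row 2) gives 334·α = 7·254 − 46·34 = 214, so α = 107/167.
Then β = (34 − 46·(107/167))/7 = 108/167.
Residuals: 12/167, 132/167, -82/167, -189/167, 38/167, -69/167, 158/167; SSR = 546/167.

SSR = 3.2695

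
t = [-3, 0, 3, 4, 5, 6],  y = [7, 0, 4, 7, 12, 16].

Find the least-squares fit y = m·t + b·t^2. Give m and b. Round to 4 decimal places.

m = -0.5313, b = 0.5567

Setting ∂/∂m … = 0 gives: 95·m + 405·b = 175;  405·m + 2339·b = 1087.
Δ = 95·2339 − 405² = 58180.
m = (175·2339 − 405·1087)/58180 = -3091/5818; b = (95·1087 − 405·175)/58180 = 3239/5818.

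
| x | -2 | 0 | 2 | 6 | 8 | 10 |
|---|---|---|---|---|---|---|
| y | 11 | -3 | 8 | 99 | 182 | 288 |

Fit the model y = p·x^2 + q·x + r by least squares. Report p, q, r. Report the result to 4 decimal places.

Forming AᵀA = [[15424, 1728, 208]; [1728, 208, 24]; [208, 24, 6]] and Aᵀy = [44088, 4924, 585]ᵀ gives AᵀA·[p, q, r]ᵀ = Aᵀy.
Row-reducing yields p = 3, q = -13/14, r = -39/14.

p = 3.0000, q = -0.9286, r = -2.7857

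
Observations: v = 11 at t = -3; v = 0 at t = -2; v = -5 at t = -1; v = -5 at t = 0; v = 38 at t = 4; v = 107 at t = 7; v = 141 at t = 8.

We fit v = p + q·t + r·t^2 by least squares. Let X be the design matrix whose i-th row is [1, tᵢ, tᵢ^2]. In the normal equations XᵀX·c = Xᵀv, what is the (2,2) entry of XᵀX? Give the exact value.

143

Row 2 ↔ basis t, column 2 ↔ basis t, so (XᵀX)_{2,2} = Σᵢ (t)·(t) = (-3)·(-3) + (-2)·(-2) + (-1)·(-1) + (0)·(0) + (4)·(4) + (7)·(7) + (8)·(8) = 143.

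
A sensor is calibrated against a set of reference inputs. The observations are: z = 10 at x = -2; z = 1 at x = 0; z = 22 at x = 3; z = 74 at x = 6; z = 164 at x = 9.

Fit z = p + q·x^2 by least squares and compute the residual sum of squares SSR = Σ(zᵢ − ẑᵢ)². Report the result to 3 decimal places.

AᵀA·[p, q]ᵀ = Aᵀz reads: 5·p + 130·q = 271;  130·p + 7954·q = 16186.
Determinant 5·7954 − 130² = 22870.
p = (271·7954 − 130·16186)/22870 = 25677/11435; q = (5·16186 − 130·271)/22870 = 4570/2287.
Residuals: -2727/11435, -14242/11435, 20243/11435, -2087/11435, -1187/11435; SSR = 54728/11435.

SSR = 4.786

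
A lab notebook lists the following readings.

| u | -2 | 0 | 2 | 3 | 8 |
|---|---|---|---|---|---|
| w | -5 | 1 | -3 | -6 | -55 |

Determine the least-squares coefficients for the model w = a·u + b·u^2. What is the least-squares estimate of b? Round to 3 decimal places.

With design matrix A, AᵀA = [[81, 539]; [539, 4209]] and Aᵀw = [-454, -3606]ᵀ.
Determinant 81·4209 − 539² = 50408.
a = ((-454)·4209 − 539·(-3606))/50408 = 8187/12602; b = (81·(-3606) − 539·(-454))/50408 = -11845/12602.

b = -0.940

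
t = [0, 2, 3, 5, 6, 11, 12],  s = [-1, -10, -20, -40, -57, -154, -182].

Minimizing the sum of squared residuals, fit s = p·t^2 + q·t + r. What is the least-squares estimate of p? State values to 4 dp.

p = -0.9873

From the data, Σt^2·t^2 = 37395, Σt^2·t = 3435, Σt^2 = 339, Σt·t = 339, Σt = 39, Σ1 = 7.
Moment sums: Σt^2·s = -48114, Σt·s = -4500, Σs = -464.
Row-reducing yields p = -15577/15778, q = -25166/7889, r = -481/686.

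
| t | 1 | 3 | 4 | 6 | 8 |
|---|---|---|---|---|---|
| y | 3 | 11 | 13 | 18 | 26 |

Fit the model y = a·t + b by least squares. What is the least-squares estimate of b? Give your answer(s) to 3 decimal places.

Setting ∂/∂a … = 0 gives: 126·a + 22·b = 404;  22·a + 5·b = 71.
Δ = 126·5 − 22² = 146.
a = (404·5 − 22·71)/146 = 229/73; b = (126·71 − 22·404)/146 = 29/73.

b = 0.397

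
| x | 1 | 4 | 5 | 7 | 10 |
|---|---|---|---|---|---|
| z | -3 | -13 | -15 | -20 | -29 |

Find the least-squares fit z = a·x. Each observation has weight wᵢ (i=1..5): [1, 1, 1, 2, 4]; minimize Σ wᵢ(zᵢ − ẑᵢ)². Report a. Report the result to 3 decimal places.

Sums needed: Σwᵢ·x·x = 540.
For MᵀWz: Σwᵢ·x·z = -1570.
a = (-1570)/540 = -2.90741.

a = -2.907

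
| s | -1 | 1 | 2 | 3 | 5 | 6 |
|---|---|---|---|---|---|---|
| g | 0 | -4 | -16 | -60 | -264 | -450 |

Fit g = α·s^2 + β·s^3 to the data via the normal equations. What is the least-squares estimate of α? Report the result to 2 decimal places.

α = -0.71

Normal-equation sums: Σs^2·s^2 = 2020, Σs^2·s^3 = 11176, Σs^3·s^3 = 63076.
For Aᵀg: Σs^2·g = -23408, Σs^3·g = -131952.
So AᵀA·[α, β]ᵀ = Aᵀg: [[2020, 11176]; [11176, 63076]]·[α, β]ᵀ = [-23408, -131952]ᵀ.
det = 2020·63076 − 11176² = 2510544.
α = ((-23408)·63076 − 11176·(-131952))/2510544 = -111716/156909; β = (2020·(-131952) − 11176·(-23408))/2510544 = -308452/156909.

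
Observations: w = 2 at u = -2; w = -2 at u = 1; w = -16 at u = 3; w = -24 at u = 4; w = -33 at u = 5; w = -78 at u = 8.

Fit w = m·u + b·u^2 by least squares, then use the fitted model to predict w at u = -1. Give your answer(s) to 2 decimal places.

AᵀA·[m, b]ᵀ = Aᵀw reads: 119·m + 721·b = -939;  721·m + 5075·b = -6339.
Eliminating b: 5075·(row 1) − 721·(row 2) gives 84084·m = 5075·(-939) − 721·(-6339) = -195006, so m = -4643/2002.
Then b = ((-6339) − 721·(-4643/2002))/5075 = -263/286.
At u = -1: ŵ = (-4643/2002)·(-1) + (-263/286)·(1) = 1401/1001.

ŵ = 1.40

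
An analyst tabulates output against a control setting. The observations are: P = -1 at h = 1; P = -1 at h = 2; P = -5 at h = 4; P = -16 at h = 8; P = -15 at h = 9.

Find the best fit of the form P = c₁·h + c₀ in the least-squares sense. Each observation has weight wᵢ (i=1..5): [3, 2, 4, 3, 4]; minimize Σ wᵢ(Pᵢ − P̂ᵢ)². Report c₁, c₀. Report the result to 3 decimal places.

Forming AᵀWA = [[591, 83]; [83, 16]] and AᵀWP = [-1011, -133]ᵀ gives AᵀWA·[c₁, c₀]ᵀ = AᵀWP.
det = 591·16 − 83² = 2567.
c₁ = ((-1011)·16 − 83·(-133))/2567 = -5137/2567; c₀ = (591·(-133) − 83·(-1011))/2567 = 5310/2567.

c₁ = -2.001, c₀ = 2.069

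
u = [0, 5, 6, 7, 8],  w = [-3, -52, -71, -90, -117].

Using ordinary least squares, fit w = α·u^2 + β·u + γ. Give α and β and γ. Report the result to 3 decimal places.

Sums needed: Σu^2·u^2 = 8418, Σu^2·u = 1196, Σu^2 = 174, Σu·u = 174, Σu = 26, Σ1 = 5.
Right-hand side: Σu^2·w = -15754, Σu·w = -2252, Σw = -333.
MᵀM·[α, β, γ]ᵀ = Mᵀw becomes [[8418, 1196, 174]; [1196, 174, 26]; [174, 26, 5]]·[α, β, γ]ᵀ = [-15754, -2252, -333]ᵀ.
Row-reducing yields α = -12606/8599, β = -20723/8599, γ = -26245/8599.

α = -1.466, β = -2.410, γ = -3.052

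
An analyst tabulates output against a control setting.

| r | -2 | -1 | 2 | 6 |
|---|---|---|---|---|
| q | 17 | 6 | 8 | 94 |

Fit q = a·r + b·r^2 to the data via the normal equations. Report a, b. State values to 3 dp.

Setting ∂/∂a … = 0 gives: 45·a + 215·b = 540;  215·a + 1329·b = 3490.
det = 45·1329 − 215² = 13580.
a = (540·1329 − 215·3490)/13580 = -467/194; b = (45·3490 − 215·540)/13580 = 585/194.

a = -2.407, b = 3.015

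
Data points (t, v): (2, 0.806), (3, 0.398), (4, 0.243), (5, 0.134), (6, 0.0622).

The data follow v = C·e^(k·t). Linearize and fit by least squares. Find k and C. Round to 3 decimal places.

k = -0.621, C = 2.765

Linearized form: ln v = k·t + ln C. From the 5 transformed points,
Σt = 20.0000, Σ(t)² = 90.0000, Σln v = -7.3390, Σt·ln v = -35.5680.
Equations: 90.0000·k + 20.0000·ln C = -35.5680;  20.0000·k + 5·ln C = -7.3390.
Slope k = (n·Σt·ln v − Σt·Σln v)/(n·Σ(t)² − (Σt)²) = (5·-35.5680 − 20.0000·-7.3390)/50.0000 = -0.62121; ln C = (Σln v − k·Σt)/n = 1.01703, so C = exp(1.01703) = 2.76497.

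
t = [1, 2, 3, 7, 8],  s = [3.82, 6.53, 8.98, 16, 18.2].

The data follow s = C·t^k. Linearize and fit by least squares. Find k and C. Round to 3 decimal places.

k = 0.740, C = 3.880

With ln sᵢ as the transformed response and ln tᵢ as the regressor:
AᵀA = [[9.7980, 5.8171]; [5.8171, 5]], rhs = [15.1406, 11.0857]ᵀ  (here Σln t = 5.8171, Σ(ln t)² = 9.7980, Σln s = 11.0857, Σln t·ln s = 15.1406).
Δ = 9.7980·5 − (5.8171)² = 15.1514; k = (15.1406·5 − 5.8171·11.0857)/15.1514 = 0.74030, ln C = (9.7980·11.0857 − 5.8171·15.1406)/15.1514 = 1.35586, so C = exp(1.35586) = 3.88008.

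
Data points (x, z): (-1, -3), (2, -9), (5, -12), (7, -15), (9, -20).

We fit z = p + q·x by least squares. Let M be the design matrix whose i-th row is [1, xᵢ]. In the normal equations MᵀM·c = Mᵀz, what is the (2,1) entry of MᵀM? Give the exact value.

22

Row 2 ↔ basis x, column 1 ↔ basis 1, so (MᵀM)_{2,1} = Σᵢ x = (-1)·(1) + (2)·(1) + (5)·(1) + (7)·(1) + (9)·(1) = 22.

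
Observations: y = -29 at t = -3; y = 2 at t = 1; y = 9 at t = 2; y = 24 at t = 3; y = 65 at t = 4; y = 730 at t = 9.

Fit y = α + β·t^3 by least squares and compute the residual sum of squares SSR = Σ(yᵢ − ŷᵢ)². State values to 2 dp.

SSR = 14.91

Entries of XᵀX: Σ1 = 6, Σt^3 = 802, Σt^3·t^3 = 537060.
For Xᵀy: Σy = 801, Σt^3·y = 537835.
So XᵀX·[α, β]ᵀ = Xᵀy: [[6, 802]; [802, 537060]]·[α, β]ᵀ = [801, 537835]ᵀ.
Determinant 6·537060 − 802² = 2579156.
α = (801·537060 − 802·537835)/2579156 = -579305/1289578; β = (6·537835 − 802·801)/2579156 = 646152/644789.
Residuals: -1926249/1289578, 1866157/1289578, 1847075/1289578, -3363031/1289578, 1694419/1289578, -118371/1289578; SSR = 19230871/1289578.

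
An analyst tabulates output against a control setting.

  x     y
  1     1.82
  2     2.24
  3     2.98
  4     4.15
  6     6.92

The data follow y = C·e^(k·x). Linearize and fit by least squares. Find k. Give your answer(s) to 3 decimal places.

Let Y = ln y. Fitting Y = k·x + ln C by least squares:
XᵀX = [[66.0000, 16.0000]; [16.0000, 5]], rhs = [22.7865, 5.8548]ᵀ  (here Σx = 16.0000, Σ(x)² = 66.0000, Σln y = 5.8548, Σx·ln y = 22.7865).
Δ = 66.0000·5 − (16.0000)² = 74.0000; k = (22.7865·5 − 16.0000·5.8548)/74.0000 = 0.27373, ln C = (66.0000·5.8548 − 16.0000·22.7865)/74.0000 = 0.29500.

k = 0.274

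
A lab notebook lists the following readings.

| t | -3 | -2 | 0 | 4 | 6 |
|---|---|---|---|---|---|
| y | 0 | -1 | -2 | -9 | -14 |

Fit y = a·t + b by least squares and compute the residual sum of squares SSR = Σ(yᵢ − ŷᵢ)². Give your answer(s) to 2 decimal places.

SSR = 5.73

From the data, Σt·t = 65, Σt = 5, Σ1 = 5.
Right-hand side: Σt·y = -118, Σy = -26.
So XᵀX·[a, b]ᵀ = Xᵀy: [[65, 5]; [5, 5]]·[a, b]ᵀ = [-118, -26]ᵀ.
det = 65·5 − 5² = 300.
a = ((-118)·5 − 5·(-26))/300 = -23/15; b = (65·(-26) − 5·(-118))/300 = -11/3.
Residuals: -14/15, -2/5, 5/3, 4/5, -17/15; SSR = 86/15.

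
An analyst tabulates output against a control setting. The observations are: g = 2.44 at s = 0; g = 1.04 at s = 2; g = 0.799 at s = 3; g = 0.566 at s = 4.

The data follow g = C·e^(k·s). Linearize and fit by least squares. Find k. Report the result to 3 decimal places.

k = -0.364

With ln gᵢ as the transformed response and sᵢ as the regressor:
Sums: Σs = 9.0000, Σ(s)² = 29.0000, Σln g = 0.1377, Σs·ln g = -2.8714.
Normal system: [[29.0000, 9.0000]; [9.0000, 4]]·[k, ln C]ᵀ = [-2.8714, 0.1377]ᵀ.
Slope k = (n·Σs·ln g − Σs·Σln g)/(n·Σ(s)² − (Σs)²) = (4·-2.8714 − 9.0000·0.1377)/35.0000 = -0.36356; ln C = (Σln g − k·Σs)/n = 0.85242.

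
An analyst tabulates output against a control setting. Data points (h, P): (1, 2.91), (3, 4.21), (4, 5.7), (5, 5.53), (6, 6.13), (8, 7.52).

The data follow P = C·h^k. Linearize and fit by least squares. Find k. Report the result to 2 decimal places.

k = 0.45

Taking logs, ln P = k·ln h + ln C, so regress ln P on ln h.
Σln h = 7.9655, Σ(ln h)² = 13.2535, Σln P = 9.7870, Σln h·ln P = 14.1887.
Normal system: [[13.2535, 7.9655]; [7.9655, 6]]·[k, ln C]ᵀ = [14.1887, 9.7870]ᵀ.
Solving (det = 16.0713): k = 0.44632, ln C = 1.03864.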